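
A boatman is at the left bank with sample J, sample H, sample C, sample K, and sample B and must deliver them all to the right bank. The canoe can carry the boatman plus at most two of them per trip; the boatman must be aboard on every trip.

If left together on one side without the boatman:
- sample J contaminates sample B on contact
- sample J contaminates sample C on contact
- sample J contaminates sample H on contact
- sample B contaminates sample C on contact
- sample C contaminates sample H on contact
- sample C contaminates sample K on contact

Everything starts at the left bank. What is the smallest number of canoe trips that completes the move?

Counting alone: the boatman can take at most 2 across per trip to the right bank, so moving all 5 needs at least 3 loaded trips out, with a return between consecutive ones — at least 5 crossings.
The safety rule pushes this higher. Following every safe sequence of crossings, the most of the 5 that can be at the right bank as the canoe arrives there on crossing 5 is 4 — never all 5.
So no plan with fewer than 7 crossings exists, and this one achieves 7:
1. Boatman goes to the right bank with sample C and sample J.  [the left bank: sample B, sample H, sample K | the right bank: sample C, sample J]
2. Boatman goes back to the left bank with sample J.  [the left bank: sample B, sample H, sample J, sample K | the right bank: sample C]
3. Boatman goes to the right bank with sample J and sample K.  [the left bank: sample B, sample H | the right bank: sample C, sample J, sample K]
4. Boatman goes back to the left bank with sample C.  [the left bank: sample B, sample C, sample H | the right bank: sample J, sample K]
5. Boatman goes to the right bank with sample B and sample H.  [the left bank: sample C | the right bank: sample B, sample H, sample J, sample K]
6. Boatman goes back to the left bank with sample J.  [the left bank: sample C, sample J | the right bank: sample B, sample H, sample K]
7. Boatman goes to the right bank with sample C and sample J.  [the left bank: — | the right bank: sample B, sample C, sample H, sample J, sample K]

7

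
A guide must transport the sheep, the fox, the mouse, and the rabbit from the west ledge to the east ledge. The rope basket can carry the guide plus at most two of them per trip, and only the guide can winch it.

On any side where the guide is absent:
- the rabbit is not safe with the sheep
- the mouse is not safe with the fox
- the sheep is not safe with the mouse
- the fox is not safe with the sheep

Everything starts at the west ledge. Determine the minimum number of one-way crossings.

Counting alone: the guide can take at most 2 across per trip to the east ledge, so moving all 4 needs at least 2 loaded trips out, with a return between consecutive ones — at least 3 crossings.
The safety rule pushes this higher. Following every safe sequence of crossings, the most of the 4 that can be at the east ledge as the rope basket arrives there on crossing 3 is 3 — never all 4.
So no plan with fewer than 5 crossings exists, and this one achieves 5:
1. Guide goes to the east ledge with the fox and the sheep.  [the west ledge: the mouse, the rabbit | the east ledge: the fox, the sheep]
2. Guide goes back to the west ledge with the sheep.  [the west ledge: the mouse, the rabbit, the sheep | the east ledge: the fox]
3. Guide goes to the east ledge with the rabbit and the sheep.  [the west ledge: the mouse | the east ledge: the fox, the rabbit, the sheep]
4. Guide goes back to the west ledge with the sheep.  [the west ledge: the mouse, the sheep | the east ledge: the fox, the rabbit]
5. Guide goes to the east ledge with the mouse and the sheep.  [the west ledge: — | the east ledge: the fox, the mouse, the rabbit, the sheep]

5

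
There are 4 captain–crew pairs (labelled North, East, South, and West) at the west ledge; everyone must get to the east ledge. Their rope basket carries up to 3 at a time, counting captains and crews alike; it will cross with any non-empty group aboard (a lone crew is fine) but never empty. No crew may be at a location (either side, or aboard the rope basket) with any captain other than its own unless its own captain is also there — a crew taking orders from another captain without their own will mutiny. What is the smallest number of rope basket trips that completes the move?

Counting alone: each trip to the east ledge takes at most 3 across and each return brings at least 1 back, so after t trips out (and t−1 returns) at most 3t − (t−1) of the 8 are across; that first reaches 8 at t = 4, so at least 7 crossings are needed.
The safety rule pushes this higher. Following every safe sequence of crossings, the most of the 8 that can be at the east ledge as the rope basket arrives there on crossing 7 is 7 — never all 8.
So no plan with fewer than 9 crossings exists, and this one achieves 9:
1. captain North and crew North cross → the east ledge.
2. captain North crosses ← the west ledge.
3. captain East, captain North, and crew East cross → the east ledge.
4. captain North and crew North cross ← the west ledge.
5. captain North, captain South, and captain West cross → the east ledge.
6. crew East crosses ← the west ledge.
7. crew East and crew North cross → the east ledge.
8. crew North crosses ← the west ledge.
9. crew North, crew South, and crew West cross → the east ledge.

9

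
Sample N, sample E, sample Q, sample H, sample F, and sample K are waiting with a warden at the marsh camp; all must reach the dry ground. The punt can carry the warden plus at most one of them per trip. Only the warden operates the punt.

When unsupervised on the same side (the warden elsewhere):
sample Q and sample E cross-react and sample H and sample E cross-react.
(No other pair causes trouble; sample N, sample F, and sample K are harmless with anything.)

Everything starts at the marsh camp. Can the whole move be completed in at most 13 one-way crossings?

Yes — this plan uses 13 crossings (≤ 13):
1. Warden goes to the dry ground with sample E.  [the marsh camp: sample F, sample H, sample K, sample N, sample Q | the dry ground: sample E]
2. Warden goes back to the marsh camp alone.  [the marsh camp: sample F, sample H, sample K, sample N, sample Q | the dry ground: sample E]
3. Warden goes to the dry ground with sample N.  [the marsh camp: sample F, sample H, sample K, sample Q | the dry ground: sample E, sample N]
4. Warden goes back to the marsh camp alone.  [the marsh camp: sample F, sample H, sample K, sample Q | the dry ground: sample E, sample N]
5. Warden goes to the dry ground with sample Q.  [the marsh camp: sample F, sample H, sample K | the dry ground: sample E, sample N, sample Q]
6. Warden goes back to the marsh camp with sample E.  [the marsh camp: sample E, sample F, sample H, sample K | the dry ground: sample N, sample Q]
7. Warden goes to the dry ground with sample H.  [the marsh camp: sample E, sample F, sample K | the dry ground: sample H, sample N, sample Q]
8. Warden goes back to the marsh camp alone.  [the marsh camp: sample E, sample F, sample K | the dry ground: sample H, sample N, sample Q]
9. Warden goes to the dry ground with sample F.  [the marsh camp: sample E, sample K | the dry ground: sample F, sample H, sample N, sample Q]
10. Warden goes back to the marsh camp alone.  [the marsh camp: sample E, sample K | the dry ground: sample F, sample H, sample N, sample Q]
11. Warden goes to the dry ground with sample K.  [the marsh camp: sample E | the dry ground: sample F, sample H, sample K, sample N, sample Q]
12. Warden goes back to the marsh camp alone.  [the marsh camp: sample E | the dry ground: sample F, sample H, sample K, sample N, sample Q]
13. Warden goes to the dry ground with sample E.  [the marsh camp: — | the dry ground: sample E, sample F, sample H, sample K, sample N, sample Q]

Yes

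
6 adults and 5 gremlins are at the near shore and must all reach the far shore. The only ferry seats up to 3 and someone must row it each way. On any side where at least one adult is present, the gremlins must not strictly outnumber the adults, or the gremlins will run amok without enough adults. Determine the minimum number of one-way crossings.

9

Counting alone: each trip to the far shore takes at most 3 across and each return brings at least 1 back, so after t trips out (and t−1 returns) at most 3t − (t−1) of the 11 are across; that first reaches 11 at t = 5, so at least 9 crossings are needed.
The plan below uses exactly 9 crossings, so it is optimal:
1. 3 gremlins → the far shore.  (the near shore: 6A 2G; the far shore: 0A 3G)
2. 1 gremlin ← the near shore.  (the near shore: 6A 3G; the far shore: 0A 2G)
3. 3 adults → the far shore.  (the near shore: 3A 3G; the far shore: 3A 2G)
4. 1 adult ← the near shore.  (the near shore: 4A 3G; the far shore: 2A 2G)
5. 2 adults and 1 gremlin → the far shore.  (the near shore: 2A 2G; the far shore: 4A 3G)
6. 1 adult ← the near shore.  (the near shore: 3A 2G; the far shore: 3A 3G)
7. 2 adults and 1 gremlin → the far shore.  (the near shore: 1A 1G; the far shore: 5A 4G)
8. 1 adult ← the near shore.  (the near shore: 2A 1G; the far shore: 4A 4G)
9. 2 adults and 1 gremlin → the far shore.  (the near shore: 0A 0G; the far shore: 6A 5G)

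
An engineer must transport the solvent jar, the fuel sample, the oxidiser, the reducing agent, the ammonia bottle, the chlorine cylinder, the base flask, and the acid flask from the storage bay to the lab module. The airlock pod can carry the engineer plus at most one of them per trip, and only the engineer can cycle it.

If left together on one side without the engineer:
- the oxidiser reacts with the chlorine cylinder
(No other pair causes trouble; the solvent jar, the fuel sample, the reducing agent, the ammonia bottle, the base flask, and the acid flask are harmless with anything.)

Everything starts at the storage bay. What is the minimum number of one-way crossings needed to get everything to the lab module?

15

Counting alone: the engineer can take at most 1 across per trip to the lab module, so moving all 8 needs at least 8 loaded trips out, with a return between consecutive ones — at least 15 crossings.
The plan below uses exactly 15 crossings, so it is optimal:
1. Engineer goes to the lab module with the oxidiser.  [the storage bay: the acid flask, the ammonia bottle, the base flask, the chlorine cylinder, the fuel sample, the reducing agent, the solvent jar | the lab module: the oxidiser]
2. Engineer goes back to the storage bay alone.  [the storage bay: the acid flask, the ammonia bottle, the base flask, the chlorine cylinder, the fuel sample, the reducing agent, the solvent jar | the lab module: the oxidiser]
3. Engineer goes to the lab module with the solvent jar.  [the storage bay: the acid flask, the ammonia bottle, the base flask, the chlorine cylinder, the fuel sample, the reducing agent | the lab module: the oxidiser, the solvent jar]
4. Engineer goes back to the storage bay alone.  [the storage bay: the acid flask, the ammonia bottle, the base flask, the chlorine cylinder, the fuel sample, the reducing agent | the lab module: the oxidiser, the solvent jar]
5. Engineer goes to the lab module with the fuel sample.  [the storage bay: the acid flask, the ammonia bottle, the base flask, the chlorine cylinder, the reducing agent | the lab module: the fuel sample, the oxidiser, the solvent jar]
6. Engineer goes back to the storage bay alone.  [the storage bay: the acid flask, the ammonia bottle, the base flask, the chlorine cylinder, the reducing agent | the lab module: the fuel sample, the oxidiser, the solvent jar]
7. Engineer goes to the lab module with the reducing agent.  [the storage bay: the acid flask, the ammonia bottle, the base flask, the chlorine cylinder | the lab module: the fuel sample, the oxidiser, the reducing agent, the solvent jar]
8. Engineer goes back to the storage bay alone.  [the storage bay: the acid flask, the ammonia bottle, the base flask, the chlorine cylinder | the lab module: the fuel sample, the oxidiser, the reducing agent, the solvent jar]
9. Engineer goes to the lab module with the ammonia bottle.  [the storage bay: the acid flask, the base flask, the chlorine cylinder | the lab module: the ammonia bottle, the fuel sample, the oxidiser, the reducing agent, the solvent jar]
10. Engineer goes back to the storage bay alone.  [the storage bay: the acid flask, the base flask, the chlorine cylinder | the lab module: the ammonia bottle, the fuel sample, the oxidiser, the reducing agent, the solvent jar]
11. Engineer goes to the lab module with the base flask.  [the storage bay: the acid flask, the chlorine cylinder | the lab module: the ammonia bottle, the base flask, the fuel sample, the oxidiser, the reducing agent, the solvent jar]
12. Engineer goes back to the storage bay alone.  [the storage bay: the acid flask, the chlorine cylinder | the lab module: the ammonia bottle, the base flask, the fuel sample, the oxidiser, the reducing agent, the solvent jar]
13. Engineer goes to the lab module with the acid flask.  [the storage bay: the chlorine cylinder | the lab module: the acid flask, the ammonia bottle, the base flask, the fuel sample, the oxidiser, the reducing agent, the solvent jar]
14. Engineer goes back to the storage bay alone.  [the storage bay: the chlorine cylinder | the lab module: the acid flask, the ammonia bottle, the base flask, the fuel sample, the oxidiser, the reducing agent, the solvent jar]
15. Engineer goes to the lab module with the chlorine cylinder.  [the storage bay: — | the lab module: the acid flask, the ammonia bottle, the base flask, the chlorine cylinder, the fuel sample, the oxidiser, the reducing agent, the solvent jar]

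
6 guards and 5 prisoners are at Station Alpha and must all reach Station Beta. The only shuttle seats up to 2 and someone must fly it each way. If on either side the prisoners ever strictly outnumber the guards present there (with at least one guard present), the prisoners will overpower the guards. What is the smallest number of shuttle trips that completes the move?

Counting alone: each trip to Station Beta takes at most 2 across and each return brings at least 1 back, so after t trips out (and t−1 returns) at most 2t − (t−1) of the 11 are across; that first reaches 11 at t = 10, so at least 19 crossings are needed.
The plan below uses exactly 19 crossings, so it is optimal:
1. 2 prisoners → Station Beta.  (Station Alpha: 6G 3P; Station Beta: 0G 2P)
2. 1 prisoner ← Station Alpha.  (Station Alpha: 6G 4P; Station Beta: 0G 1P)
3. 2 prisoners → Station Beta.  (Station Alpha: 6G 2P; Station Beta: 0G 3P)
4. 1 prisoner ← Station Alpha.  (Station Alpha: 6G 3P; Station Beta: 0G 2P)
5. 2 guards → Station Beta.  (Station Alpha: 4G 3P; Station Beta: 2G 2P)
6. 1 prisoner ← Station Alpha.  (Station Alpha: 4G 4P; Station Beta: 2G 1P)
7. 1 guard and 1 prisoner → Station Beta.  (Station Alpha: 3G 3P; Station Beta: 3G 2P)
8. 1 guard ← Station Alpha.  (Station Alpha: 4G 3P; Station Beta: 2G 2P)
9. 1 guard and 1 prisoner → Station Beta.  (Station Alpha: 3G 2P; Station Beta: 3G 3P)
10. 1 prisoner ← Station Alpha.  (Station Alpha: 3G 3P; Station Beta: 3G 2P)
11. 1 guard and 1 prisoner → Station Beta.  (Station Alpha: 2G 2P; Station Beta: 4G 3P)
12. 1 guard ← Station Alpha.  (Station Alpha: 3G 2P; Station Beta: 3G 3P)
13. 1 guard and 1 prisoner → Station Beta.  (Station Alpha: 2G 1P; Station Beta: 4G 4P)
14. 1 prisoner ← Station Alpha.  (Station Alpha: 2G 2P; Station Beta: 4G 3P)
15. 1 guard and 1 prisoner → Station Beta.  (Station Alpha: 1G 1P; Station Beta: 5G 4P)
16. 1 guard ← Station Alpha.  (Station Alpha: 2G 1P; Station Beta: 4G 4P)
17. 1 guard and 1 prisoner → Station Beta.  (Station Alpha: 1G 0P; Station Beta: 5G 5P)
18. 1 prisoner ← Station Alpha.  (Station Alpha: 1G 1P; Station Beta: 5G 4P)
19. 1 guard and 1 prisoner → Station Beta.  (Station Alpha: 0G 0P; Station Beta: 6G 5P)

19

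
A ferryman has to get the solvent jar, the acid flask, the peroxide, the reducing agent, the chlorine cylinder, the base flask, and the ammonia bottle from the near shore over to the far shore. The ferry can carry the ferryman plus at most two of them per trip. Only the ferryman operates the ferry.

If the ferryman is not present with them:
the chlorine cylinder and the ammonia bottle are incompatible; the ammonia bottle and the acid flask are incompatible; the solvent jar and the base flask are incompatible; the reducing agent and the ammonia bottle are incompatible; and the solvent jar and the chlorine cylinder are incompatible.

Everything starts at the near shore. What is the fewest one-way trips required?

9

Counting alone: the ferryman can take at most 2 across per trip to the far shore, so moving all 7 needs at least 4 loaded trips out, with a return between consecutive ones — at least 7 crossings.
The safety rule pushes this higher. Following every safe sequence of crossings, the most of the 7 that can be at the far shore as the ferry arrives there on crossing 7 is 6 — never all 7.
So no plan with fewer than 9 crossings exists, and this one achieves 9:
1. Ferryman goes to the far shore with the ammonia bottle and the solvent jar.
2. Ferryman goes back to the near shore alone.
3. Ferryman goes to the far shore with the acid flask.
4. Ferryman goes back to the near shore with the ammonia bottle.
5. Ferryman goes to the far shore with the chlorine cylinder and the reducing agent.
6. Ferryman goes back to the near shore with the solvent jar.
7. Ferryman goes to the far shore with the base flask and the peroxide.
8. Ferryman goes back to the near shore alone.
9. Ferryman goes to the far shore with the ammonia bottle and the solvent jar.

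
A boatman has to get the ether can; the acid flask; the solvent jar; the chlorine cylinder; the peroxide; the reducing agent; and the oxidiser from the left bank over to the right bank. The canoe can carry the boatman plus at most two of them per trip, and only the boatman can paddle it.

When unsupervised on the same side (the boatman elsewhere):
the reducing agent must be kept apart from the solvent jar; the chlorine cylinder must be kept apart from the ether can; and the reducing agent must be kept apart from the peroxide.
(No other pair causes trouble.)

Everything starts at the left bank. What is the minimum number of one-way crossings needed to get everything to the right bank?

7

Counting alone: the boatman can take at most 2 across per trip to the right bank, so moving all 7 needs at least 4 loaded trips out, with a return between consecutive ones — at least 7 crossings.
The plan below uses exactly 7 crossings, so it is optimal:
1. Boatman goes to the right bank with the ether can and the reducing agent.  [the left bank: the acid flask, the chlorine cylinder, the oxidiser, the peroxide, the solvent jar | the right bank: the ether can, the reducing agent]
2. Boatman goes back to the left bank alone.  [the left bank: the acid flask, the chlorine cylinder, the oxidiser, the peroxide, the solvent jar | the right bank: the ether can, the reducing agent]
3. Boatman goes to the right bank with the acid flask and the solvent jar.  [the left bank: the chlorine cylinder, the oxidiser, the peroxide | the right bank: the acid flask, the ether can, the reducing agent, the solvent jar]
4. Boatman goes back to the left bank with the reducing agent.  [the left bank: the chlorine cylinder, the oxidiser, the peroxide, the reducing agent | the right bank: the acid flask, the ether can, the solvent jar]
5. Boatman goes to the right bank with the oxidiser and the peroxide.  [the left bank: the chlorine cylinder, the reducing agent | the right bank: the acid flask, the ether can, the oxidiser, the peroxide, the solvent jar]
6. Boatman goes back to the left bank alone.  [the left bank: the chlorine cylinder, the reducing agent | the right bank: the acid flask, the ether can, the oxidiser, the peroxide, the solvent jar]
7. Boatman goes to the right bank with the chlorine cylinder and the reducing agent.  [the left bank: — | the right bank: the acid flask, the chlorine cylinder, the ether can, the oxidiser, the peroxide, the reducing agent, the solvent jar]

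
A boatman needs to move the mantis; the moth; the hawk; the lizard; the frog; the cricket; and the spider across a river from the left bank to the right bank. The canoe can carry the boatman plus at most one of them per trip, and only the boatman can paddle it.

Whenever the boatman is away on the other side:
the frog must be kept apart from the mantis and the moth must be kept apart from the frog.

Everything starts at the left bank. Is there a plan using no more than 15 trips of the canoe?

Yes — this plan uses 15 crossings (≤ 15):
1. Boatman goes to the right bank with the frog.  [the left bank: the cricket, the hawk, the lizard, the mantis, the moth, the spider | the right bank: the frog]
2. Boatman goes back to the left bank alone.  [the left bank: the cricket, the hawk, the lizard, the mantis, the moth, the spider | the right bank: the frog]
3. Boatman goes to the right bank with the mantis.  [the left bank: the cricket, the hawk, the lizard, the moth, the spider | the right bank: the frog, the mantis]
4. Boatman goes back to the left bank with the frog.  [the left bank: the cricket, the frog, the hawk, the lizard, the moth, the spider | the right bank: the mantis]
5. Boatman goes to the right bank with the moth.  [the left bank: the cricket, the frog, the hawk, the lizard, the spider | the right bank: the mantis, the moth]
6. Boatman goes back to the left bank alone.  [the left bank: the cricket, the frog, the hawk, the lizard, the spider | the right bank: the mantis, the moth]
7. Boatman goes to the right bank with the hawk.  [the left bank: the cricket, the frog, the lizard, the spider | the right bank: the hawk, the mantis, the moth]
8. Boatman goes back to the left bank alone.  [the left bank: the cricket, the frog, the lizard, the spider | the right bank: the hawk, the mantis, the moth]
9. Boatman goes to the right bank with the lizard.  [the left bank: the cricket, the frog, the spider | the right bank: the hawk, the lizard, the mantis, the moth]
10. Boatman goes back to the left bank alone.  [the left bank: the cricket, the frog, the spider | the right bank: the hawk, the lizard, the mantis, the moth]
11. Boatman goes to the right bank with the cricket.  [the left bank: the frog, the spider | the right bank: the cricket, the hawk, the lizard, the mantis, the moth]
12. Boatman goes back to the left bank alone.  [the left bank: the frog, the spider | the right bank: the cricket, the hawk, the lizard, the mantis, the moth]
13. Boatman goes to the right bank with the spider.  [the left bank: the frog | the right bank: the cricket, the hawk, the lizard, the mantis, the moth, the spider]
14. Boatman goes back to the left bank alone.  [the left bank: the frog | the right bank: the cricket, the hawk, the lizard, the mantis, the moth, the spider]
15. Boatman goes to the right bank with the frog.  [the left bank: — | the right bank: the cricket, the frog, the hawk, the lizard, the mantis, the moth, the spider]

Yes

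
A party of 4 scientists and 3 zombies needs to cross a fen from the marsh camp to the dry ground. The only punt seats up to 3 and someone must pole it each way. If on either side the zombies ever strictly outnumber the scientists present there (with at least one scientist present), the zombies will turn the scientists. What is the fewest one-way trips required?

5

Counting alone: each trip to the dry ground takes at most 3 across and each return brings at least 1 back, so after t trips out (and t−1 returns) at most 3t − (t−1) of the 7 are across; that first reaches 7 at t = 3, so at least 5 crossings are needed.
The plan below uses exactly 5 crossings, so it is optimal:
1. 3 zombies → the dry ground.  (the marsh camp: 4S 0Z; the dry ground: 0S 3Z)
2. 1 zombie ← the marsh camp.  (the marsh camp: 4S 1Z; the dry ground: 0S 2Z)
3. 3 scientists → the dry ground.  (the marsh camp: 1S 1Z; the dry ground: 3S 2Z)
4. 1 scientist ← the marsh camp.  (the marsh camp: 2S 1Z; the dry ground: 2S 2Z)
5. 2 scientists and 1 zombie → the dry ground.  (the marsh camp: 0S 0Z; the dry ground: 4S 3Z)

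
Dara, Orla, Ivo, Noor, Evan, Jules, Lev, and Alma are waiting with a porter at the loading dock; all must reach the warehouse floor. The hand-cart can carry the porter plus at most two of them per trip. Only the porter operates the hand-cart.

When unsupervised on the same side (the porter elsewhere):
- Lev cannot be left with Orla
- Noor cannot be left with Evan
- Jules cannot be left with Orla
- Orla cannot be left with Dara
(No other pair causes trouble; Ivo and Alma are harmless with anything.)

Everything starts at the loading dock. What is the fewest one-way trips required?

9

Counting alone: the porter can take at most 2 across per trip to the warehouse floor, so moving all 8 needs at least 4 loaded trips out, with a return between consecutive ones — at least 7 crossings.
The safety rule pushes this higher. Following every safe sequence of crossings, the most of the 8 that can be at the warehouse floor as the hand-cart arrives there on crossing 7 is 7 — never all 8.
So no plan with fewer than 9 crossings exists, and this one achieves 9:
1. Porter goes to the warehouse floor with Noor and Orla.  [the loading dock: Alma, Dara, Evan, Ivo, Jules, Lev | the warehouse floor: Noor, Orla]
2. Porter goes back to the loading dock alone.  [the loading dock: Alma, Dara, Evan, Ivo, Jules, Lev | the warehouse floor: Noor, Orla]
3. Porter goes to the warehouse floor with Dara.  [the loading dock: Alma, Evan, Ivo, Jules, Lev | the warehouse floor: Dara, Noor, Orla]
4. Porter goes back to the loading dock with Orla.  [the loading dock: Alma, Evan, Ivo, Jules, Lev, Orla | the warehouse floor: Dara, Noor]
5. Porter goes to the warehouse floor with Jules and Lev.  [the loading dock: Alma, Evan, Ivo, Orla | the warehouse floor: Dara, Jules, Lev, Noor]
6. Porter goes back to the loading dock alone.  [the loading dock: Alma, Evan, Ivo, Orla | the warehouse floor: Dara, Jules, Lev, Noor]
7. Porter goes to the warehouse floor with Alma and Ivo.  [the loading dock: Evan, Orla | the warehouse floor: Alma, Dara, Ivo, Jules, Lev, Noor]
8. Porter goes back to the loading dock alone.  [the loading dock: Evan, Orla | the warehouse floor: Alma, Dara, Ivo, Jules, Lev, Noor]
9. Porter goes to the warehouse floor with Evan and Orla.  [the loading dock: — | the warehouse floor: Alma, Dara, Evan, Ivo, Jules, Lev, Noor, Orla]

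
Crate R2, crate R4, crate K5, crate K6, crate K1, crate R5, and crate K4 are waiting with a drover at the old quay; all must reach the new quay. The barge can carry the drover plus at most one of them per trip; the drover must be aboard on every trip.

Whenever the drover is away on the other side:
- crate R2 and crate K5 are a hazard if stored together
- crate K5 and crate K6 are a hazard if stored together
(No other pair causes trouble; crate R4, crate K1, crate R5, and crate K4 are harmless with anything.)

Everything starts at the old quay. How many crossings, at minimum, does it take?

Counting alone: the drover can take at most 1 across per trip to the new quay, so moving all 7 needs at least 7 loaded trips out, with a return between consecutive ones — at least 13 crossings.
The safety rule pushes this higher. Following every safe sequence of crossings, the most of the 7 that can be at the new quay as the barge arrives there on crossing 13 is 6 — never all 7.
So no plan with fewer than 15 crossings exists, and this one achieves 15:
1. Drover goes to the new quay with crate K5.
2. Drover goes back to the old quay alone.
3. Drover goes to the new quay with crate R2.
4. Drover goes back to the old quay with crate K5.
5. Drover goes to the new quay with crate K6.
6. Drover goes back to the old quay alone.
7. Drover goes to the new quay with crate R4.
8. Drover goes back to the old quay alone.
9. Drover goes to the new quay with crate K1.
10. Drover goes back to the old quay alone.
11. Drover goes to the new quay with crate R5.
12. Drover goes back to the old quay alone.
13. Drover goes to the new quay with crate K4.
14. Drover goes back to the old quay alone.
15. Drover goes to the new quay with crate K5.

15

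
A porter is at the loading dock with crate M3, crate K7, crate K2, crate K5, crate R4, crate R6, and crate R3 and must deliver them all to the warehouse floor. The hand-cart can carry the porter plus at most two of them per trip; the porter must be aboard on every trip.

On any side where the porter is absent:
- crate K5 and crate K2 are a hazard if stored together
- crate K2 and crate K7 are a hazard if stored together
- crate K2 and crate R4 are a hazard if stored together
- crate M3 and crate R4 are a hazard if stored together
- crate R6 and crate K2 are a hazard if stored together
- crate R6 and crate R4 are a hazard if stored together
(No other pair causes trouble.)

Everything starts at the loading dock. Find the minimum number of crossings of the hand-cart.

Counting alone: the porter can take at most 2 across per trip to the warehouse floor, so moving all 7 needs at least 4 loaded trips out, with a return between consecutive ones — at least 7 crossings.
The safety rule pushes this higher. Following every safe sequence of crossings, the most of the 7 that can be at the warehouse floor as the hand-cart arrives there on crossings 7, 9 is 5, 6 respectively — never all 7.
So no plan with fewer than 11 crossings exists, and this one achieves 11:
1. Porter goes to the warehouse floor with crate K2 and crate R4.
2. Porter goes back to the loading dock with crate K2.
3. Porter goes to the warehouse floor with crate K2 and crate M3.
4. Porter goes back to the loading dock with crate R4.
5. Porter goes to the warehouse floor with crate K7 and crate R6.
6. Porter goes back to the loading dock with crate K2.
7. Porter goes to the warehouse floor with crate K2 and crate K5.
8. Porter goes back to the loading dock with crate K2.
9. Porter goes to the warehouse floor with crate K2 and crate R3.
10. Porter goes back to the loading dock with crate K2.
11. Porter goes to the warehouse floor with crate K2 and crate R4.

11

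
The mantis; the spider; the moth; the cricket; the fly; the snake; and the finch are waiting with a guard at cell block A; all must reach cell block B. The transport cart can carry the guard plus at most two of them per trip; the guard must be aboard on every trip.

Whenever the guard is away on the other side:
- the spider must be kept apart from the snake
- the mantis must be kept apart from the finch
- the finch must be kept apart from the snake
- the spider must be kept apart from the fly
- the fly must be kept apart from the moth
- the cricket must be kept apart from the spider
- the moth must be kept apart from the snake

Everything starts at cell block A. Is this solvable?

Whatever the first load, the items left behind include a forbidden pair without the guard. No opening move is safe, so no plan exists.

No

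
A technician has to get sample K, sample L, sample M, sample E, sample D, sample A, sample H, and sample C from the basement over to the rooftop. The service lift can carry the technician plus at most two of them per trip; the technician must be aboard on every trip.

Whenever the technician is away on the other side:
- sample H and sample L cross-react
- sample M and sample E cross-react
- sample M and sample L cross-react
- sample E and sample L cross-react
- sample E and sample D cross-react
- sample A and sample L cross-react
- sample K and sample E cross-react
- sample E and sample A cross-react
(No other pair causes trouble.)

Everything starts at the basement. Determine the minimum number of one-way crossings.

Counting alone: the technician can take at most 2 across per trip to the rooftop, so moving all 8 needs at least 4 loaded trips out, with a return between consecutive ones — at least 7 crossings.
The safety rule pushes this higher. Following every safe sequence of crossings, the most of the 8 that can be at the rooftop as the service lift arrives there on crossings 7, 9, 11 is 5, 6, 7 respectively — never all 8.
So no plan with fewer than 13 crossings exists, and this one achieves 13:
1. Technician goes to the rooftop with sample E and sample L.  [the basement: sample A, sample C, sample D, sample H, sample K, sample M | the rooftop: sample E, sample L]
2. Technician goes back to the basement with sample L.  [the basement: sample A, sample C, sample D, sample H, sample K, sample L, sample M | the rooftop: sample E]
3. Technician goes to the rooftop with sample K and sample L.  [the basement: sample A, sample C, sample D, sample H, sample M | the rooftop: sample E, sample K, sample L]
4. Technician goes back to the basement with sample E.  [the basement: sample A, sample C, sample D, sample E, sample H, sample M | the rooftop: sample K, sample L]
5. Technician goes to the rooftop with sample D and sample E.  [the basement: sample A, sample C, sample H, sample M | the rooftop: sample D, sample E, sample K, sample L]
6. Technician goes back to the basement with sample E.  [the basement: sample A, sample C, sample E, sample H, sample M | the rooftop: sample D, sample K, sample L]
7. Technician goes to the rooftop with sample A and sample M.  [the basement: sample C, sample E, sample H | the rooftop: sample A, sample D, sample K, sample L, sample M]
8. Technician goes back to the basement with sample L.  [the basement: sample C, sample E, sample H, sample L | the rooftop: sample A, sample D, sample K, sample M]
9. Technician goes to the rooftop with sample H and sample L.  [the basement: sample C, sample E | the rooftop: sample A, sample D, sample H, sample K, sample L, sample M]
10. Technician goes back to the basement with sample L.  [the basement: sample C, sample E, sample L | the rooftop: sample A, sample D, sample H, sample K, sample M]
11. Technician goes to the rooftop with sample C and sample L.  [the basement: sample E | the rooftop: sample A, sample C, sample D, sample H, sample K, sample L, sample M]
12. Technician goes back to the basement with sample L.  [the basement: sample E, sample L | the rooftop: sample A, sample C, sample D, sample H, sample K, sample M]
13. Technician goes to the rooftop with sample E and sample L.  [the basement: — | the rooftop: sample A, sample C, sample D, sample E, sample H, sample K, sample L, sample M]

13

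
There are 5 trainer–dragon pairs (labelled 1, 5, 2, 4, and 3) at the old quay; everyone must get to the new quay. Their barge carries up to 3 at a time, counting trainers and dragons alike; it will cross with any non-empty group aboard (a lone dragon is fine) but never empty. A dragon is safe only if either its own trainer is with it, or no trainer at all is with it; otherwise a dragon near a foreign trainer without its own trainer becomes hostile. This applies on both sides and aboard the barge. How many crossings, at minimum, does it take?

11

Counting alone: each trip to the new quay takes at most 3 across and each return brings at least 1 back, so after t trips out (and t−1 returns) at most 3t − (t−1) of the 10 are across; that first reaches 10 at t = 5, so at least 9 crossings are needed.
The safety rule pushes this higher. Following every safe sequence of crossings, the most of the 10 that can be at the new quay as the barge arrives there on crossing 9 is 9 — never all 10.
So no plan with fewer than 11 crossings exists, and this one achieves 11:
1. dragon 1 and trainer 1 cross → the new quay.
2. trainer 1 crosses ← the old quay.
3. dragon 2, dragon 4, and dragon 5 cross → the new quay.
4. dragon 1 crosses ← the old quay.
5. trainer 2, trainer 4, and trainer 5 cross → the new quay.
6. dragon 5 and trainer 5 cross ← the old quay.
7. trainer 1, trainer 3, and trainer 5 cross → the new quay.
8. dragon 2 crosses ← the old quay.
9. dragon 1 and dragon 5 cross → the new quay.
10. dragon 1 crosses ← the old quay.
11. dragon 1, dragon 2, and dragon 3 cross → the new quay.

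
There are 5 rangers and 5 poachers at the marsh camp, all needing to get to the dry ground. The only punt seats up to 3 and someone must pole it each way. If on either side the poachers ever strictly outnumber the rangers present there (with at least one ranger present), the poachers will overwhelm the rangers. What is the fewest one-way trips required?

11

Counting alone: each trip to the dry ground takes at most 3 across and each return brings at least 1 back, so after t trips out (and t−1 returns) at most 3t − (t−1) of the 10 are across; that first reaches 10 at t = 5, so at least 9 crossings are needed.
The safety rule pushes this higher. Following every safe sequence of crossings, the most of the 10 that can be at the dry ground as the punt arrives there on crossing 9 is 9 — never all 10.
So no plan with fewer than 11 crossings exists, and this one achieves 11:
1. 2 poachers → the dry ground.  (the marsh camp: 5R 3P; the dry ground: 0R 2P)
2. 1 poacher ← the marsh camp.  (the marsh camp: 5R 4P; the dry ground: 0R 1P)
3. 3 poachers → the dry ground.  (the marsh camp: 5R 1P; the dry ground: 0R 4P)
4. 1 poacher ← the marsh camp.  (the marsh camp: 5R 2P; the dry ground: 0R 3P)
5. 3 rangers → the dry ground.  (the marsh camp: 2R 2P; the dry ground: 3R 3P)
6. 1 ranger and 1 poacher ← the marsh camp.  (the marsh camp: 3R 3P; the dry ground: 2R 2P)
7. 3 rangers → the dry ground.  (the marsh camp: 0R 3P; the dry ground: 5R 2P)
8. 1 poacher ← the marsh camp.  (the marsh camp: 0R 4P; the dry ground: 5R 1P)
9. 2 poachers → the dry ground.  (the marsh camp: 0R 2P; the dry ground: 5R 3P)
10. 1 poacher ← the marsh camp.  (the marsh camp: 0R 3P; the dry ground: 5R 2P)
11. 3 poachers → the dry ground.  (the marsh camp: 0R 0P; the dry ground: 5R 5P)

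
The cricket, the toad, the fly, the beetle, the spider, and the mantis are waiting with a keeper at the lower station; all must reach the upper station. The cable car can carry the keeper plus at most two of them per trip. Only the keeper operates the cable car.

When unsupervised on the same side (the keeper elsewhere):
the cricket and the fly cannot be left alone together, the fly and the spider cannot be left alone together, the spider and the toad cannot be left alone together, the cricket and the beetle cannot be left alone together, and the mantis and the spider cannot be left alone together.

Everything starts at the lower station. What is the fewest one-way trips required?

7

Counting alone: the keeper can take at most 2 across per trip to the upper station, so moving all 6 needs at least 3 loaded trips out, with a return between consecutive ones — at least 5 crossings.
The safety rule pushes this higher. Following every safe sequence of crossings, the most of the 6 that can be at the upper station as the cable car arrives there on crossing 5 is 5 — never all 6.
So no plan with fewer than 7 crossings exists, and this one achieves 7:
1. Keeper goes to the upper station with the cricket and the spider.
2. Keeper goes back to the lower station alone.
3. Keeper goes to the upper station with the fly and the toad.
4. Keeper goes back to the lower station with the cricket and the spider.
5. Keeper goes to the upper station with the beetle and the mantis.
6. Keeper goes back to the lower station alone.
7. Keeper goes to the upper station with the cricket and the spider.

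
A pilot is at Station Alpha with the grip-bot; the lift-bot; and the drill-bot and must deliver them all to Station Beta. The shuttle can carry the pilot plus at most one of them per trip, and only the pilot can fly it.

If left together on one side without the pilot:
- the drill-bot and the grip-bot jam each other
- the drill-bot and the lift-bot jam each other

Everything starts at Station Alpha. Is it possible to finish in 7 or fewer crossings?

Yes — this plan uses 7 crossings (≤ 7):
1. Pilot goes to Station Beta with the drill-bot.
2. Pilot goes back to Station Alpha alone.
3. Pilot goes to Station Beta with the grip-bot.
4. Pilot goes back to Station Alpha with the drill-bot.
5. Pilot goes to Station Beta with the lift-bot.
6. Pilot goes back to Station Alpha alone.
7. Pilot goes to Station Beta with the drill-bot.

Yes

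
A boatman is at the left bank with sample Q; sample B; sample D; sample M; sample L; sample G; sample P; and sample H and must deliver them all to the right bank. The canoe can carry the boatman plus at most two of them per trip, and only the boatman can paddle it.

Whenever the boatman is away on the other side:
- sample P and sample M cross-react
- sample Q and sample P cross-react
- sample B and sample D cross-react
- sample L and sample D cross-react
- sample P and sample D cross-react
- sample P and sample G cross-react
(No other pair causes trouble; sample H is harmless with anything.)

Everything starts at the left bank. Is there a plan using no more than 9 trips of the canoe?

Counting alone: the boatman can take at most 2 across per trip to the right bank, so moving all 8 needs at least 4 loaded trips out, with a return between consecutive ones — at least 7 crossings.
The safety rule pushes this higher. Following every safe sequence of crossings, the most of the 8 that can be at the right bank as the canoe arrives there on crossings 7, 9 is 6, 7 respectively — never all 8.
So the move cannot be finished within 9 crossings. (The shortest complete plan takes 11:)
1. Boatman goes to the right bank with sample D and sample P.  [the left bank: sample B, sample G, sample H, sample L, sample M, sample Q | the right bank: sample D, sample P]
2. Boatman goes back to the left bank with sample D.  [the left bank: sample B, sample D, sample G, sample H, sample L, sample M, sample Q | the right bank: sample P]
3. Boatman goes to the right bank with sample D and sample Q.  [the left bank: sample B, sample G, sample H, sample L, sample M | the right bank: sample D, sample P, sample Q]
4. Boatman goes back to the left bank with sample P.  [the left bank: sample B, sample G, sample H, sample L, sample M, sample P | the right bank: sample D, sample Q]
5. Boatman goes to the right bank with sample G and sample M.  [the left bank: sample B, sample H, sample L, sample P | the right bank: sample D, sample G, sample M, sample Q]
6. Boatman goes back to the left bank alone.  [the left bank: sample B, sample H, sample L, sample P | the right bank: sample D, sample G, sample M, sample Q]
7. Boatman goes to the right bank with sample H.  [the left bank: sample B, sample L, sample P | the right bank: sample D, sample G, sample H, sample M, sample Q]
8. Boatman goes back to the left bank alone.  [the left bank: sample B, sample L, sample P | the right bank: sample D, sample G, sample H, sample M, sample Q]
9. Boatman goes to the right bank with sample B and sample L.  [the left bank: sample P | the right bank: sample B, sample D, sample G, sample H, sample L, sample M, sample Q]
10. Boatman goes back to the left bank with sample D.  [the left bank: sample D, sample P | the right bank: sample B, sample G, sample H, sample L, sample M, sample Q]
11. Boatman goes to the right bank with sample D and sample P.  [the left bank: — | the right bank: sample B, sample D, sample G, sample H, sample L, sample M, sample P, sample Q]

No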